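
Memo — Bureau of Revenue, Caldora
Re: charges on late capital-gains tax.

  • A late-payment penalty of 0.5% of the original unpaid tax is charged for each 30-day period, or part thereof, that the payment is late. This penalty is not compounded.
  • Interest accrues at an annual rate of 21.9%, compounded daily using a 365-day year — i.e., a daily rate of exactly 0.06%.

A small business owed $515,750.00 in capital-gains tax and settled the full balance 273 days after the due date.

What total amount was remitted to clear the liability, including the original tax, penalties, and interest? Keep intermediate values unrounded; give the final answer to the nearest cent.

$633,300.17

Penalty periods: ⌈273/30⌉ = 10; penalty = 10 × 0.5% × $515,750.00 = $25,787.50
Interest: $515,750.00 × ((1 + 0.0006)^273 − 1) = $515,750.00 × 0.17792083… = $91,762.6704…
Total = $515,750.00 + $25,787.5000 + $91,762.6704… = $633,300.17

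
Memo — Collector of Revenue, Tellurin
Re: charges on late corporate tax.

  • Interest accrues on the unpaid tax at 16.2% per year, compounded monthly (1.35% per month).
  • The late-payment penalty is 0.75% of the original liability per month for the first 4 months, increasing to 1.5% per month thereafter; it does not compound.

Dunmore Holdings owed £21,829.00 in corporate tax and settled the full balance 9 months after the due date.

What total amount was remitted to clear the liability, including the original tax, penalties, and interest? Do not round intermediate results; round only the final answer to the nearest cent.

Penalty, months 1–4: 4 × 0.75% × £21,829.00 = £654.87
Penalty, months 5–9: 5 × 1.5% × £21,829.00 = £1,637.18…
Interest: £21,829.00 × ((1 + 0.0135)^9 − 1) = £21,829.00 × 0.1282719… = £2,800.0476…
Total = £21,829.00 + £2,292.0450 + £2,800.0476… = £26,921.09

£26,921.09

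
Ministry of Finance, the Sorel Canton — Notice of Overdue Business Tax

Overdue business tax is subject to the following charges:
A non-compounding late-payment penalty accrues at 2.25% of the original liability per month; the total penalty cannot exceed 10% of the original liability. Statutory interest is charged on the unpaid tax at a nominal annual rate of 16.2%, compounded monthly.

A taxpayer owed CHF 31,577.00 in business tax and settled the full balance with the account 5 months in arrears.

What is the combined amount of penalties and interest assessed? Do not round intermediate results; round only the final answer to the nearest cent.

Penalty (uncapped): 5 × 2.25% × CHF 31,577.00 = CHF 3,552.41…; cap = 10% × CHF 31,577.00 = CHF 3,157.70 → penalty = CHF 3,157.70
Interest (16.2%/yr ÷ 12 = 1.35%/month): CHF 31,577.00 × ((1 + 0.0135)^5 − 1) = CHF 2,189.7788…
Penalties + interest = CHF 3,157.7000 + CHF 2,189.7788… = CHF 5,347.48

CHF 5,347.48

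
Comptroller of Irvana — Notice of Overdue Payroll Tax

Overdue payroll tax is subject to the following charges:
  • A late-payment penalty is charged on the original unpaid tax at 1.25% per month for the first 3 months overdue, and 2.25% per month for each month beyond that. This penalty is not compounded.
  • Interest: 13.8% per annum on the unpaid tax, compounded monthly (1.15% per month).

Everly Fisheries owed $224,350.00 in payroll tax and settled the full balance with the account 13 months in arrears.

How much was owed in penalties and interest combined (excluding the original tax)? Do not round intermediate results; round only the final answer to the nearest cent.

$94,846.93

Penalty, months 1–3: 3 × 1.25% × $224,350.00 = $8,413.13…
Penalty, months 4–13: 10 × 2.25% × $224,350.00 = $50,478.75
Interest: $224,350.00 × ((1 + 0.0115)^13 − 1) = $224,350.00 × 0.1602632… = $35,955.0576…
Penalties + interest = $58,891.8750 + $35,955.0576… = $94,846.93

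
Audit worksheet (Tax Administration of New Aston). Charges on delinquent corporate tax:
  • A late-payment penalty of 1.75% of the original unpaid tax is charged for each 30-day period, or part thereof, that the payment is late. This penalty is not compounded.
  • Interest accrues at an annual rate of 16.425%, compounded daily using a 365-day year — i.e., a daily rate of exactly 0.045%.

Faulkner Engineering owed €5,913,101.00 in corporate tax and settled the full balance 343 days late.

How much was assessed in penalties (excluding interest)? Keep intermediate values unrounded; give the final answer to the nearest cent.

Penalty periods: ⌈343/30⌉ = 12; penalty = 12 × 1.75% × €5,913,101.00 = €1,241,751.21

€1,241,751.21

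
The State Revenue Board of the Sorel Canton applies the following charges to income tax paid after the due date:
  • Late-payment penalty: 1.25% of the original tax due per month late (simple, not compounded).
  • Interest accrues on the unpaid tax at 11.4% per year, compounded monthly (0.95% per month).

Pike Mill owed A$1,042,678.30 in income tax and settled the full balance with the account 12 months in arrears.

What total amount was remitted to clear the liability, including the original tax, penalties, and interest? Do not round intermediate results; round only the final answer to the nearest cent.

A$1,324,357.03

Late-payment penalty: 12 × 1.25% × A$1,042,678.30 = A$156,401.75…
Interest: A$1,042,678.30 × ((1 + 0.0095)^12 − 1) = A$1,042,678.30 × 0.1201492… = A$125,276.9806…
Total = A$1,042,678.30 + A$156,401.7450 + A$125,276.9806… = A$1,324,357.03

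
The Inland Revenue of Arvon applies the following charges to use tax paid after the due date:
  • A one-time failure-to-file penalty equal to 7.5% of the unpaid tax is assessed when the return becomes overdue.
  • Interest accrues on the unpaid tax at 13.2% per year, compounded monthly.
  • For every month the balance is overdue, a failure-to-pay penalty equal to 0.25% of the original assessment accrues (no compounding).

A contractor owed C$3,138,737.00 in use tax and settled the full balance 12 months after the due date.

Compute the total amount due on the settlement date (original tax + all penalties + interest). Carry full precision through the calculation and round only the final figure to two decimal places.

Failure-to-file penalty: 7.5% × C$3,138,737.00 = C$235,405.28…
Failure-to-pay penalty: 12 × 0.25% × C$3,138,737.00 = C$94,162.11
Interest (13.2%/yr ÷ 12 = 1.1%/month): C$3,138,737.00 × ((1 + 0.011)^12 − 1) = C$440,321.4755…
Total = C$3,138,737.00 + C$329,567.3850 + C$440,321.4755… = C$3,908,625.86

C$3,908,625.86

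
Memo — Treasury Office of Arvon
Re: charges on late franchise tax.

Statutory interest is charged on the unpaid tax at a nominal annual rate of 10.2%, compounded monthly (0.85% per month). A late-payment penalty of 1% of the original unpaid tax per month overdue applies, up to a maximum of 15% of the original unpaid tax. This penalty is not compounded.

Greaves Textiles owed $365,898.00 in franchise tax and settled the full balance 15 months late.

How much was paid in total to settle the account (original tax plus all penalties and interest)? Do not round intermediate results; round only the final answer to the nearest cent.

$470,315.39

Penalty (uncapped): 15 × 1% × $365,898.00 = $54,884.70; cap = 15% × $365,898.00 = $54,884.70 → penalty = $54,884.70
Interest: $365,898.00 × ((1 + 0.0085)^15 − 1) = $365,898.00 × 0.1353729… = $49,532.6871…
Total = $365,898.00 + $54,884.7000 + $49,532.6871… = $470,315.39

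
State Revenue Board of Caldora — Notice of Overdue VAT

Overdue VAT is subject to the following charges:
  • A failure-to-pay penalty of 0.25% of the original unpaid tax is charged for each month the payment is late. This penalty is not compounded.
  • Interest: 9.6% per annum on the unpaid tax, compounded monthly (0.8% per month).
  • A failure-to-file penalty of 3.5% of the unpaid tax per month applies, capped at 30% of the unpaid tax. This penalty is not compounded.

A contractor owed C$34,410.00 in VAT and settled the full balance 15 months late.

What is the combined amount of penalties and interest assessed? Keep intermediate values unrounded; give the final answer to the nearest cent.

Failure-to-file: 15 × 3.5% × C$34,410.00 = C$18,065.25, capped at 30% × C$34,410.00 = C$10,323.00
Failure-to-pay penalty = 0.25% × C$34,410.00 × 15 mo = C$1,290.38…
Interest: C$34,410.00 × ((1 + 0.008)^15 − 1) = C$34,410.00 × 0.1269587… = C$4,368.6472…
Penalties + interest = C$11,613.3750 + C$4,368.6472… = C$15,982.02

C$15,982.02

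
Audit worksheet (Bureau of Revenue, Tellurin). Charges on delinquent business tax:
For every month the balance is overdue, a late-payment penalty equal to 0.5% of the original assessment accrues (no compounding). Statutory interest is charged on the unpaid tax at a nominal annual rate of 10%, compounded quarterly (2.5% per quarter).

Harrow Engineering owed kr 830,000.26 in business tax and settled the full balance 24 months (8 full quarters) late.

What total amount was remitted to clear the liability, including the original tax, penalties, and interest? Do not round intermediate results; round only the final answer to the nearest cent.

Late-payment penalty: 24 × 0.5% × kr 830,000.26 = kr 99,600.03…
Interest: kr 830,000.26 × ((1 + 0.025)^8 − 1) = kr 830,000.26 × 0.2184029… = kr 181,274.4617…
Total = kr 830,000.26 + kr 99,600.0312 + kr 181,274.4617… = kr 1,110,874.75

kr 1,110,874.75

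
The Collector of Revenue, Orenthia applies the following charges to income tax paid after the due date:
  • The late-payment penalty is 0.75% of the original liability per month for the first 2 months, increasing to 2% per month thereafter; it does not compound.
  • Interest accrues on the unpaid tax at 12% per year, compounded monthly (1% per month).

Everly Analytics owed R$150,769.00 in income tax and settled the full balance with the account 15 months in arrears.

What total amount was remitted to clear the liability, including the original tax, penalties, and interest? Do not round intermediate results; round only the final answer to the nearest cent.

Penalty, months 1–2: 2 × 0.75% × R$150,769.00 = R$2,261.54…
Penalty, months 3–15: 13 × 2% × R$150,769.00 = R$39,199.94
Interest: R$150,769.00 × ((1 + 0.01)^15 − 1) = R$150,769.00 × 0.1609690… = R$24,269.1284…
Total = R$150,769.00 + R$41,461.4750 + R$24,269.1284… = R$216,499.60

R$216,499.60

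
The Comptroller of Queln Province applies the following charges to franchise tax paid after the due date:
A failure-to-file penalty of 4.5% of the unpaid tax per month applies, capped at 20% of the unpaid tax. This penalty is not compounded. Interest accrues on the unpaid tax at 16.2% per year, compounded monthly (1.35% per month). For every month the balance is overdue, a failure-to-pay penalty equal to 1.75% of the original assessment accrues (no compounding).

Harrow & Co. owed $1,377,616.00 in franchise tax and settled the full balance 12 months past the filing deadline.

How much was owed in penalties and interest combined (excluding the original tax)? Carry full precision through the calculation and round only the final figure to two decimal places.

Failure-to-file: 12 × 4.5% × $1,377,616.00 = $743,912.64, capped at 20% × $1,377,616.00 = $275,523.20
Failure-to-pay penalty: 12 × 1.75% × $1,377,616.00 = $289,299.36
Interest: $1,377,616.00 × ((1 + 0.0135)^12 − 1) = $1,377,616.00 × 0.1745866… = $240,513.2725…
Penalties + interest = $564,822.5600 + $240,513.2725… = $805,335.83

$805,335.83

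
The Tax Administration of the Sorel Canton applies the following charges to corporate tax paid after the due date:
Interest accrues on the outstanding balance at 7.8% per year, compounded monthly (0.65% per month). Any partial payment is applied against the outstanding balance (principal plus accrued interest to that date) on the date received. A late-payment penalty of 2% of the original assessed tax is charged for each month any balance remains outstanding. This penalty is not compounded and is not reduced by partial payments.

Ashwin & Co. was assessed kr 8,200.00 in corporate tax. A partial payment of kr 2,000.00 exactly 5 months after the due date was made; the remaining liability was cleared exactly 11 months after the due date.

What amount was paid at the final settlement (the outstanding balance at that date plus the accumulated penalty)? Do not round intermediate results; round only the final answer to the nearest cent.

Balance at month 5: kr 8,200.0000 × (1 + 0.0065)^5 = kr 8,469.9871…
After kr 2,000.00 payment: kr 8,469.9871… − kr 2,000.00 = kr 6,469.9871…
Balance at month 11: kr 6,469.9871… × (1 + 0.0065)^6 = kr 6,726.4527…
Penalty: 11 × 2% × kr 8,200.00 = kr 1,804.00
Final settlement = outstanding balance + penalty = kr 6,726.4527… + kr 1,804.00 = kr 8,530.45

kr 8,530.45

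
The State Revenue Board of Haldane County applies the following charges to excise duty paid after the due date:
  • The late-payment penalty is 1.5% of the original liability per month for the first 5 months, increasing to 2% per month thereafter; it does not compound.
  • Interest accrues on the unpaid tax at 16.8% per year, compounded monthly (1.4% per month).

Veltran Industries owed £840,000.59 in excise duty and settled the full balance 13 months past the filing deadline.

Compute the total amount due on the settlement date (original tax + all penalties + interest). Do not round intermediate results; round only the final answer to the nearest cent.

£1,203,805.65

Penalty, months 1–5: 5 × 1.5% × £840,000.59 = £63,000.04…
Penalty, months 6–13: 8 × 2% × £840,000.59 = £134,400.09…
Interest: £840,000.59 × ((1 + 0.014)^13 − 1) = £840,000.59 × 0.1981010… = £166,404.9205…
Total = £840,000.59 + £197,400.1387… + £166,404.9205… = £1,203,805.65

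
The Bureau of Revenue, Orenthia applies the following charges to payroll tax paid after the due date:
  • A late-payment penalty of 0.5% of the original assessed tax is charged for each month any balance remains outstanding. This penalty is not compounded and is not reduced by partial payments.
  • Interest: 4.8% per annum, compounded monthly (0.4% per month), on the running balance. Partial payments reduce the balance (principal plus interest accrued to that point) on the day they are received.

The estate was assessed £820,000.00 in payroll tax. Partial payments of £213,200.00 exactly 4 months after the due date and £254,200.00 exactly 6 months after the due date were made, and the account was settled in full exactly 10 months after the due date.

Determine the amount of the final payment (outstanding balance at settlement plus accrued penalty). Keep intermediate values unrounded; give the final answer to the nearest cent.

£417,736.83

Balance at month 4: £820,000.0000 × (1 + 0.004)^4 = £833,198.9301…
After £213,200.00 payment: £833,198.9301… − £213,200.00 = £619,998.9301…
Balance at month 6: £619,998.9301… × (1 + 0.004)^2 = £624,968.8416…
After £254,200.00 payment: £624,968.8416… − £254,200.00 = £370,768.8416…
Balance at month 10: £370,768.8416… × (1 + 0.004)^4 = £376,736.8318…
Penalty: 10 × 0.5% × £820,000.00 = £41,000.00
Final settlement = outstanding balance + penalty = £376,736.8318… + £41,000.00 = £417,736.83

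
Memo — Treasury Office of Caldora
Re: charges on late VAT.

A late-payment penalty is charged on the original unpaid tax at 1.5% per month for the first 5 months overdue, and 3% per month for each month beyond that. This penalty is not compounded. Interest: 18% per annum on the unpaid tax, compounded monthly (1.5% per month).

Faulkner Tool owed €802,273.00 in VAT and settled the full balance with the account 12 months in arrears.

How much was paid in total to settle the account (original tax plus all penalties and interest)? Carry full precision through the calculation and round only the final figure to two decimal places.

€1,187,859.98

Penalty, months 1–5: 5 × 1.5% × €802,273.00 = €60,170.48…
Penalty, months 6–12: 7 × 3% × €802,273.00 = €168,477.33
Interest: €802,273.00 × ((1 + 0.015)^12 − 1) = €802,273.00 × 0.1956182… = €156,939.1773…
Total = €802,273.00 + €228,647.8050 + €156,939.1773… = €1,187,859.98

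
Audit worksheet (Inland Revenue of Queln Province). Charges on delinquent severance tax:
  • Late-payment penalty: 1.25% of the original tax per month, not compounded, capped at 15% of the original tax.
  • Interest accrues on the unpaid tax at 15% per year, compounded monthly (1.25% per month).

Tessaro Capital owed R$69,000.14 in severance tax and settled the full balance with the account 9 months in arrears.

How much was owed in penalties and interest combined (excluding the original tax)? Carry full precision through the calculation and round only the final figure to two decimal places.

R$15,924.69

Penalty: 9 × 1.25% × R$69,000.14 = R$7,762.52… (below the 15% cap of R$10,350.02…)
Interest: R$69,000.14 × ((1 + 0.0125)^9 − 1) = R$69,000.14 × 0.1182922… = R$8,162.1768…
Penalties + interest = R$7,762.5158… + R$8,162.1768… = R$15,924.69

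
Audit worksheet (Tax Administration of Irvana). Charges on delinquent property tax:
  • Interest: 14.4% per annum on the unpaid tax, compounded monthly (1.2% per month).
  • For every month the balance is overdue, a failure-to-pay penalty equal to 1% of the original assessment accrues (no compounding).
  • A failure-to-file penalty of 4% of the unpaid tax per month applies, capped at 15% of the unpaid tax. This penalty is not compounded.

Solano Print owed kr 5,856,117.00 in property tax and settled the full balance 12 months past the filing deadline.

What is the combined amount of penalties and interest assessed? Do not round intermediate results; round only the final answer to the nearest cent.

kr 2,482,376.51

Failure-to-file: 12 × 4% × kr 5,856,117.00 = kr 2,810,936.16, capped at 15% × kr 5,856,117.00 = kr 878,417.55
Failure-to-pay penalty = 1% × kr 5,856,117.00 × 12 mo = kr 702,734.04
Interest: kr 5,856,117.00 × ((1 + 0.012)^12 − 1) = kr 5,856,117.00 × 0.1538946… = kr 901,224.9249…
Penalties + interest = kr 1,581,151.5900 + kr 901,224.9249… = kr 2,482,376.51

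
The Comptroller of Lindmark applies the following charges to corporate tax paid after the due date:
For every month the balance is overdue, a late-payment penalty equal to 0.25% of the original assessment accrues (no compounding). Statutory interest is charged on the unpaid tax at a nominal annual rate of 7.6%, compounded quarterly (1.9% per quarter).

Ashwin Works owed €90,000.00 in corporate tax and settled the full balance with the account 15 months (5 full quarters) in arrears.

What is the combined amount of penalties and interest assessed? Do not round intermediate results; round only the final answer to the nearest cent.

€12,256.13

Late-payment penalty = 0.25% × €90,000.00 × 15 mo = €3,375.00
Interest: €90,000.00 × ((1 + 0.019)^5 − 1) = €90,000.00 × 0.0986792… = €8,881.1320…
Penalties + interest = €3,375.0000 + €8,881.1320… = €12,256.13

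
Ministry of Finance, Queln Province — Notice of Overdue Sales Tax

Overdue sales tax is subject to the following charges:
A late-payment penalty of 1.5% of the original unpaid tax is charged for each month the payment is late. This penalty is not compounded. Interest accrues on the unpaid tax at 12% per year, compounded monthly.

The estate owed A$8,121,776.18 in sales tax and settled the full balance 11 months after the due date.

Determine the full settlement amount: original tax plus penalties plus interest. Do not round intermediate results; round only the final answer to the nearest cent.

A$10,401,301.67

Late-payment penalty = 1.5% × A$8,121,776.18 × 11 mo = A$1,340,093.07…
Interest (12%/yr ÷ 12 = 1%/month): A$8,121,776.18 × ((1 + 0.01)^11 − 1) = A$939,432.4227…
Total = A$8,121,776.18 + A$1,340,093.0697 + A$939,432.4227… = A$10,401,301.67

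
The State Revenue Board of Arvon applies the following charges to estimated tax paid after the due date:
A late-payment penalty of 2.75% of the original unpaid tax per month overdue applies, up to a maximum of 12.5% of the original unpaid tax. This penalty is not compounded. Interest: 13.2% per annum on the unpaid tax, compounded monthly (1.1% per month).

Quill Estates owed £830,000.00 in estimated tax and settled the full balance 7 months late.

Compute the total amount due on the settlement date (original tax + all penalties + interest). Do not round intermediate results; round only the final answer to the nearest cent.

Penalty (uncapped): 7 × 2.75% × £830,000.00 = £159,775.00; cap = 12.5% × £830,000.00 = £103,750.00 → penalty = £103,750.00
Interest: £830,000.00 × ((1 + 0.011)^7 − 1) = £830,000.00 × 0.0795881… = £66,058.1237…
Total = £830,000.00 + £103,750.0000 + £66,058.1237… = £999,808.12

£999,808.12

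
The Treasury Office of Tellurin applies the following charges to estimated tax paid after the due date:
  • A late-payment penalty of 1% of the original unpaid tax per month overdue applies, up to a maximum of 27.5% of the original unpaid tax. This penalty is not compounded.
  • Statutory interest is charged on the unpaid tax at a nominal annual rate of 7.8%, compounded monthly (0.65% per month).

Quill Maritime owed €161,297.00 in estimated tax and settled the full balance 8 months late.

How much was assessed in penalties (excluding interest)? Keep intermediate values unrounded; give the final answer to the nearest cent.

Penalty: 8 × 1% × €161,297.00 = €12,903.76 (below the 27.5% cap of €44,356.68…)

€12,903.76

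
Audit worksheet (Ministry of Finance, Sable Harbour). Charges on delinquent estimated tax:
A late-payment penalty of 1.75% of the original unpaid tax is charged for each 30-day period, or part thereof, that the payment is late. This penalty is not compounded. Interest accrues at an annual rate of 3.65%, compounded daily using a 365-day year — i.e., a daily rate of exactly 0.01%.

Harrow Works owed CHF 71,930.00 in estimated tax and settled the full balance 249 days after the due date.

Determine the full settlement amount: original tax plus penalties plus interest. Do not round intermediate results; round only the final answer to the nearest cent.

CHF 85,072.43

Penalty periods: ⌈249/30⌉ = 9; penalty = 9 × 1.75% × CHF 71,930.00 = CHF 11,328.98…
Interest: CHF 71,930.00 × ((1 + 0.0001)^249 − 1) = CHF 71,930.00 × 0.02521132… = CHF 1,813.4501…
Total = CHF 71,930.00 + CHF 11,328.9750 + CHF 1,813.4501… = CHF 85,072.43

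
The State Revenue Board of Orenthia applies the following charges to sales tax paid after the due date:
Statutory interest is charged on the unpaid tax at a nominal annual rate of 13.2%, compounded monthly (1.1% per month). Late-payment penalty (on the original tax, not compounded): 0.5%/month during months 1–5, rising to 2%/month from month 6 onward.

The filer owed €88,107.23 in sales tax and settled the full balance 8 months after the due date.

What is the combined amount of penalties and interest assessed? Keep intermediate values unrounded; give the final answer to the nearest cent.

Penalty, months 1–5: 5 × 0.5% × €88,107.23 = €2,202.68…
Penalty, months 6–8: 3 × 2% × €88,107.23 = €5,286.43…
Interest: €88,107.23 × ((1 + 0.011)^8 − 1) = €88,107.23 × 0.0914636… = €8,058.6018…
Penalties + interest = €7,489.1146… + €8,058.6018… = €15,547.72

€15,547.72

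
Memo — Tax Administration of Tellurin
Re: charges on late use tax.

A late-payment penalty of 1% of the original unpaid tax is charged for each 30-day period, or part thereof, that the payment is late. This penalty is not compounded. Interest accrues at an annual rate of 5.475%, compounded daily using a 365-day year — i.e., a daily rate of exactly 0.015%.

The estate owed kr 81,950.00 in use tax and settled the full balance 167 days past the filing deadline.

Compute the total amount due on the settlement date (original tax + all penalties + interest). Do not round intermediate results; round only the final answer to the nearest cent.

Penalty periods: ⌈167/30⌉ = 6; penalty = 6 × 1% × kr 81,950.00 = kr 4,917.00
Interest: kr 81,950.00 × ((1 + 0.00015)^167 − 1) = kr 81,950.00 × 0.02536446… = kr 2,078.6176…
Total = kr 81,950.00 + kr 4,917.0000 + kr 2,078.6176… = kr 88,945.62

kr 88,945.62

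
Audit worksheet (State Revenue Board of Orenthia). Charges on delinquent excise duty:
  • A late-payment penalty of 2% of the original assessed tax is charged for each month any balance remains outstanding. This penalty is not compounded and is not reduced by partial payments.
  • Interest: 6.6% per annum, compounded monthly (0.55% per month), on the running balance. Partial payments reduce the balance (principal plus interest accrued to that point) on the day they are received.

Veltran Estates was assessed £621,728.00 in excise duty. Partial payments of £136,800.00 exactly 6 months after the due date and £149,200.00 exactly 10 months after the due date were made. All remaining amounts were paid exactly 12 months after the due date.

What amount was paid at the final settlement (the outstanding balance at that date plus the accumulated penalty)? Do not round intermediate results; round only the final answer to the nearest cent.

£521,018.45

Balance at month 6: £621,728.0000 × (1 + 0.0055)^6 = £642,529.2104…
After £136,800.00 payment: £642,529.2104… − £136,800.00 = £505,729.2104…
Balance at month 10: £505,729.2104… × (1 + 0.0055)^4 = £516,947.3799…
After £149,200.00 payment: £516,947.3799… − £149,200.00 = £367,747.3799…
Balance at month 12: £367,747.3799… × (1 + 0.0055)^2 = £371,803.7255…
Penalty: 12 × 2% × £621,728.00 = £149,214.72
Final settlement = outstanding balance + penalty = £371,803.7255… + £149,214.72 = £521,018.45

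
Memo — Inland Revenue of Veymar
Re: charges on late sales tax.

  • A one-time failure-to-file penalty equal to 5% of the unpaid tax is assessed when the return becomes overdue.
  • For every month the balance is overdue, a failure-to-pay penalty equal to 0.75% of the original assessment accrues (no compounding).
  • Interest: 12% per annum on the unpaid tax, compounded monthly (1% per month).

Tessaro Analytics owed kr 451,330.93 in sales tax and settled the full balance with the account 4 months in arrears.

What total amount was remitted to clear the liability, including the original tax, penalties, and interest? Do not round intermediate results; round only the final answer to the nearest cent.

Failure-to-file penalty: 5% × kr 451,330.93 = kr 22,566.55…
Failure-to-pay penalty: 4 × 0.75% × kr 451,330.93 = kr 13,539.93…
Interest: kr 451,330.93 × ((1 + 0.01)^4 − 1) = kr 451,330.93 × 0.0406040… = kr 18,325.8456…
Total = kr 451,330.93 + kr 36,106.4744 + kr 18,325.8456… = kr 505,763.25

kr 505,763.25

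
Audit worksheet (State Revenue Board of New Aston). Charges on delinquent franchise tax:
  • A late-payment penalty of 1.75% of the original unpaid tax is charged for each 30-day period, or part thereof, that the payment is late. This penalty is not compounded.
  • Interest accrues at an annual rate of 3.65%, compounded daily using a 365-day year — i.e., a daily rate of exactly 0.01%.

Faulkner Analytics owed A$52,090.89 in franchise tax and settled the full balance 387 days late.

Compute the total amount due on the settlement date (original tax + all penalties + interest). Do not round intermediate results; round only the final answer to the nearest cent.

A$65,996.90

Penalty periods: ⌈387/30⌉ = 13; penalty = 13 × 1.75% × A$52,090.89 = A$11,850.68…
Interest: A$52,090.89 × ((1 + 0.0001)^387 − 1) = A$52,090.89 × 0.03945659… = A$2,055.3288…
Total = A$52,090.89 + A$11,850.6775… + A$2,055.3288… = A$65,996.90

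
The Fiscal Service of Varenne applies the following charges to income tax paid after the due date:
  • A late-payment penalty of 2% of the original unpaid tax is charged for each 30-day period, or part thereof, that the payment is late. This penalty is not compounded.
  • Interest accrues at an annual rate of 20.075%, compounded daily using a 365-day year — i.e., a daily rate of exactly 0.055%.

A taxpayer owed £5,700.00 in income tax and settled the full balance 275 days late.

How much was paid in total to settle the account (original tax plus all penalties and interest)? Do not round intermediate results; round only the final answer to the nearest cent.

£7,770.46

Penalty periods: ⌈275/30⌉ = 10; penalty = 10 × 2% × £5,700.00 = £1,140.00
Interest: £5,700.00 × ((1 + 0.00055)^275 − 1) = £5,700.00 × 0.16323908… = £930.4627…
Total = £5,700.00 + £1,140.0000 + £930.4627… = £7,770.46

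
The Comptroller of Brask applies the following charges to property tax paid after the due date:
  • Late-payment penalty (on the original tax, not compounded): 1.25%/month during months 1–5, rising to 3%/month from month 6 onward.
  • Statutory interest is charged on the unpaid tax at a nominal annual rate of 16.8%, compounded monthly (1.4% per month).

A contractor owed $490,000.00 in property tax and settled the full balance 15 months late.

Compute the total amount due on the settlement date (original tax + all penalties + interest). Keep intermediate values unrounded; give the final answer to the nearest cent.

Penalty, months 1–5: 5 × 1.25% × $490,000.00 = $30,625.00
Penalty, months 6–15: 10 × 3% × $490,000.00 = $147,000.00
Interest: $490,000.00 × ((1 + 0.014)^15 − 1) = $490,000.00 × 0.2318826… = $113,622.4795…
Total = $490,000.00 + $177,625.0000 + $113,622.4795… = $781,247.48

$781,247.48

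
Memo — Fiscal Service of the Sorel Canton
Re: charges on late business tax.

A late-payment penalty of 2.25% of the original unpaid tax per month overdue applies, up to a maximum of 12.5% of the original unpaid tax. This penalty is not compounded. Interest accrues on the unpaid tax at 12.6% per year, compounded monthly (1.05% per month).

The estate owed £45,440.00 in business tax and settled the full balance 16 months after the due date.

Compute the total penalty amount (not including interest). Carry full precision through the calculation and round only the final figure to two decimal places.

Penalty (uncapped): 16 × 2.25% × £45,440.00 = £16,358.40; cap = 12.5% × £45,440.00 = £5,680.00 → penalty = £5,680.00

£5,680.00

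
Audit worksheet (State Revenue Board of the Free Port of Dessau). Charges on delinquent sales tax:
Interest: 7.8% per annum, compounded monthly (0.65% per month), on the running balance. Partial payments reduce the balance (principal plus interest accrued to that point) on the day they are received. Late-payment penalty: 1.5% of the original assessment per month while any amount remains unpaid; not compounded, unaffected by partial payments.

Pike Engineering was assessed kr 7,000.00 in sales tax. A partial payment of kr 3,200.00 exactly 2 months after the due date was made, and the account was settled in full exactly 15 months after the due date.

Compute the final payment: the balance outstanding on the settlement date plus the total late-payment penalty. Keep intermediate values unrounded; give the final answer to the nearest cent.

kr 5,808.24

Balance at month 2: kr 7,000.0000 × (1 + 0.0065)^2 = kr 7,091.2958…
After kr 3,200.00 payment: kr 7,091.2958… − kr 3,200.00 = kr 3,891.2958…
Balance at month 15: kr 3,891.2958… × (1 + 0.0065)^13 = kr 4,233.2447…
Penalty: 15 × 1.5% × kr 7,000.00 = kr 1,575.00
Final settlement = outstanding balance + penalty = kr 4,233.2447… + kr 1,575.00 = kr 5,808.24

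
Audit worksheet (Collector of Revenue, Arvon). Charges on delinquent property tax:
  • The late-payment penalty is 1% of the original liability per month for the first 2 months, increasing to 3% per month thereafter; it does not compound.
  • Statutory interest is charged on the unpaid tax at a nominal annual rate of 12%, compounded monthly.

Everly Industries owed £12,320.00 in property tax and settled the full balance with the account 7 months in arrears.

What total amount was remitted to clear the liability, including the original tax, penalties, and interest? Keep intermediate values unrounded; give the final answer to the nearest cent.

Penalty, months 1–2: 2 × 1% × £12,320.00 = £246.40
Penalty, months 3–7: 5 × 3% × £12,320.00 = £1,848.00
Interest (12%/yr ÷ 12 = 1%/month): £12,320.00 × ((1 + 0.01)^7 − 1) = £888.7075…
Total = £12,320.00 + £2,094.4000 + £888.7075… = £15,303.11

£15,303.11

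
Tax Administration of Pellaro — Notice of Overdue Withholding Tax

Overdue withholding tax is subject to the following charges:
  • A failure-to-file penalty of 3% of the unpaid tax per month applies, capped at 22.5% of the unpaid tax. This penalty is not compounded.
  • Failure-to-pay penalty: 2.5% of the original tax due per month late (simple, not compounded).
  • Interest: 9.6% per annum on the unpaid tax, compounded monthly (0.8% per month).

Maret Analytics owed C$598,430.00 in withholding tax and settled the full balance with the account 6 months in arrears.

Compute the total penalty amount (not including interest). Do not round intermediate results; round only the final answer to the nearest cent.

Failure-to-file: 6 × 3% × C$598,430.00 = C$107,717.40 (under the 22.5% cap)
Failure-to-pay penalty: 6 × 2.5% × C$598,430.00 = C$89,764.50
Total penalty = C$107,717.40 + C$89,764.50 = C$197,481.90

C$197,481.90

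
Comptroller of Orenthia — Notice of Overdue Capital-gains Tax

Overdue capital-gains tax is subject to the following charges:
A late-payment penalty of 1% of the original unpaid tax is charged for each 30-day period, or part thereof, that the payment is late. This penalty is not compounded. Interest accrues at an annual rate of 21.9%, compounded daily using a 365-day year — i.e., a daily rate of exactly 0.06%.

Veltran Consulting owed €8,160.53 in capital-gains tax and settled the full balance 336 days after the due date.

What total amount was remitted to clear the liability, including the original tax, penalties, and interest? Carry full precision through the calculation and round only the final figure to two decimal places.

Penalty periods: ⌈336/30⌉ = 12; penalty = 12 × 1% × €8,160.53 = €979.26…
Interest: €8,160.53 × ((1 + 0.0006)^336 − 1) = €8,160.53 × 0.22328461… = €1,822.1208…
Total = €8,160.53 + €979.2636 + €1,822.1208… = €10,961.91

€10,961.91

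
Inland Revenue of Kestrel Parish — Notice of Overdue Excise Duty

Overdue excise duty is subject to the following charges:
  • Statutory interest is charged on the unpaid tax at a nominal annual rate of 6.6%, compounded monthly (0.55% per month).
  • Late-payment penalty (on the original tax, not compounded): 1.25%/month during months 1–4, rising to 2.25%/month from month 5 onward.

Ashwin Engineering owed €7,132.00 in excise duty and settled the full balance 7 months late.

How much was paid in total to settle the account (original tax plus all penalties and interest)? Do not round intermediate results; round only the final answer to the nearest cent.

€8,249.16

Penalty, months 1–4: 4 × 1.25% × €7,132.00 = €356.60
Penalty, months 5–7: 3 × 2.25% × €7,132.00 = €481.41
Interest: €7,132.00 × ((1 + 0.0055)^7 − 1) = €7,132.00 × 0.0391411… = €279.1544…
Total = €7,132.00 + €838.0100 + €279.1544… = €8,249.16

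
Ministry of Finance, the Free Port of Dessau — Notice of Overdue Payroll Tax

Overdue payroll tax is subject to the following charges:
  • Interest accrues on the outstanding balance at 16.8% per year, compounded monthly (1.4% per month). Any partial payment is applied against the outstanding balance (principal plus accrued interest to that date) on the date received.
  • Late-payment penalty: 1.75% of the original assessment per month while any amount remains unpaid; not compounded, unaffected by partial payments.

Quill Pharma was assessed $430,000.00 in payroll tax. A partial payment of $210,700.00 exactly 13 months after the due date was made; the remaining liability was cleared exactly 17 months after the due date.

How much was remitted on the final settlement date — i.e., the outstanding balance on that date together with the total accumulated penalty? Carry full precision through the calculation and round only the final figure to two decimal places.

Balance at month 13: $430,000.0000 × (1 + 0.014)^13 = $515,183.4114…
After $210,700.00 payment: $515,183.4114… − $210,700.00 = $304,483.4114…
Balance at month 17: $304,483.4114… × (1 + 0.014)^4 = $321,895.9086…
Penalty: 17 × 1.75% × $430,000.00 = $127,925.00
Final settlement = outstanding balance + penalty = $321,895.9086… + $127,925.00 = $449,820.91

$449,820.91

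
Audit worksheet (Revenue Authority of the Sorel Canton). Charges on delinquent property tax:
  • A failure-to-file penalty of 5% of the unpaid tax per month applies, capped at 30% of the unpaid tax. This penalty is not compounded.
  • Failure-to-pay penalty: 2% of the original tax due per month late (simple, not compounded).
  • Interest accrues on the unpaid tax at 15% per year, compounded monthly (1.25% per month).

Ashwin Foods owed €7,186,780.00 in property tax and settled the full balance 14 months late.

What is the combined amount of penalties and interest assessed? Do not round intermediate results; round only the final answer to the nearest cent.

Failure-to-file: 14 × 5% × €7,186,780.00 = €5,030,746.00, capped at 30% × €7,186,780.00 = €2,156,034.00
Failure-to-pay penalty = 2% × €7,186,780.00 × 14 mo = €2,012,298.40
Interest: €7,186,780.00 × ((1 + 0.0125)^14 − 1) = €7,186,780.00 × 0.1899547… = €1,365,162.9879…
Penalties + interest = €4,168,332.4000 + €1,365,162.9879… = €5,533,495.39

€5,533,495.39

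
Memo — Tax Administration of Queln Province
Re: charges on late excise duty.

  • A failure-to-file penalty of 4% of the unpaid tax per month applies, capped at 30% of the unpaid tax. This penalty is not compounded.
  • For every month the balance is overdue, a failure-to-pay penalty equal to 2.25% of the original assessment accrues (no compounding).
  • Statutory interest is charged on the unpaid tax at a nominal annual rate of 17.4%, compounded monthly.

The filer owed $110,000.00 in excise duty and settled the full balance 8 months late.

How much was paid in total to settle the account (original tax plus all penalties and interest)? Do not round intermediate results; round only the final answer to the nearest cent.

Failure-to-file: 8 × 4% × $110,000.00 = $35,200.00, capped at 30% × $110,000.00 = $33,000.00
Failure-to-pay penalty = 2.25% × $110,000.00 × 8 mo = $19,800.00
Interest (17.4%/yr ÷ 12 = 1.45%/month): $110,000.00 × ((1 + 0.0145)^8 − 1) = $13,426.6939…
Total = $110,000.00 + $52,800.0000 + $13,426.6939… = $176,226.69

$176,226.69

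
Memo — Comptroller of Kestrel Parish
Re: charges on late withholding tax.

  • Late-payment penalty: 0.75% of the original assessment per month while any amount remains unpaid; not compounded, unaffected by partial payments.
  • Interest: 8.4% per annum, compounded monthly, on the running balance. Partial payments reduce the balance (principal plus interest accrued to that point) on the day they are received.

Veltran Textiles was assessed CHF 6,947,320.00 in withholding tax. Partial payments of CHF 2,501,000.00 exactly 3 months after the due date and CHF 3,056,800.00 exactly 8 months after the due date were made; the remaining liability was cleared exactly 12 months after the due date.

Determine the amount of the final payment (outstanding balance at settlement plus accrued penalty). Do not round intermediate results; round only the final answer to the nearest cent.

Monthly rate = 8.4% ÷ 12 = 0.7%
Balance at month 3: CHF 6,947,320.0000 × (1 + 0.007)^3 = CHF 7,094,237.3590…
After CHF 2,501,000.00 payment: CHF 7,094,237.3590… − CHF 2,501,000.00 = CHF 4,593,237.3590…
Balance at month 8: CHF 4,593,237.3590… × (1 + 0.007)^5 = CHF 4,756,267.1629…
After CHF 3,056,800.00 payment: CHF 4,756,267.1629… − CHF 3,056,800.00 = CHF 1,699,467.1629…
Balance at month 12: CHF 1,699,467.1629… × (1 + 0.007)^4 = CHF 1,747,554.2225…
Penalty: 12 × 0.75% × CHF 6,947,320.00 = CHF 625,258.80
Final settlement = outstanding balance + penalty = CHF 1,747,554.2225… + CHF 625,258.80 = CHF 2,372,813.02

CHF 2,372,813.02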